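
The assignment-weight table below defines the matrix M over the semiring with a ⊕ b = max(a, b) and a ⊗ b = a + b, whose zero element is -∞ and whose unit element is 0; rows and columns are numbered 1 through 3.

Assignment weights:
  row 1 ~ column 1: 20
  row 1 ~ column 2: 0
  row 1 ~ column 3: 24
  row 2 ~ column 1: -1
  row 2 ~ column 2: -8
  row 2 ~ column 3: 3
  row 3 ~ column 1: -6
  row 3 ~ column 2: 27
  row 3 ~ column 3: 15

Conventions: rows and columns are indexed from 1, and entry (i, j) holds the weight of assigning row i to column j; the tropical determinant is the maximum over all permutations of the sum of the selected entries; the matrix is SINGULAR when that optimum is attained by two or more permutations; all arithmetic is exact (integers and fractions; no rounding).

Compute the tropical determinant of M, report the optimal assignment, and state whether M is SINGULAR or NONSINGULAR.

σ = (1, 2, 3): 20 + (-8) + 15 = 27
σ = (1, 3, 2): 20 + 3 + 27 = 50
σ = (2, 1, 3): 0 + (-1) + 15 = 14
σ = (2, 3, 1): 0 + 3 + (-6) = -3
σ = (3, 1, 2): 24 + (-1) + 27 = 50
σ = (3, 2, 1): 24 + (-8) + (-6) = 10
Optimal value attained by: σ = (1, 3, 2).
Answer: det⊕(M) = 50; verdict: SINGULAR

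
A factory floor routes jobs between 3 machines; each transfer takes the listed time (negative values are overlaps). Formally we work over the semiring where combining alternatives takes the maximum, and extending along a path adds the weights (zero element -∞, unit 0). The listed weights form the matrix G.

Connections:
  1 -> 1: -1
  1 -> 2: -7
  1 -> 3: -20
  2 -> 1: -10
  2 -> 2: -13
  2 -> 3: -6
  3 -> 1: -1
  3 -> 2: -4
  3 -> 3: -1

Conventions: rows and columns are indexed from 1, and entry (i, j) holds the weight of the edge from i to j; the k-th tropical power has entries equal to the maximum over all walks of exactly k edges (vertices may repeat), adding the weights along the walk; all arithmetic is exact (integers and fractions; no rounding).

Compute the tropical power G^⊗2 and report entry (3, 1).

G^⊗2:
  [-2, -8, -13]
  [-7, -10, -7]
  [-2, -5, -2]
Key observation: the optimum is the walk 3->1->1, with weight (-1) + (-1) = -2.
Optimal value attained by: walk 3->1->1.
Answer: (G^⊗2)[3][1] = -2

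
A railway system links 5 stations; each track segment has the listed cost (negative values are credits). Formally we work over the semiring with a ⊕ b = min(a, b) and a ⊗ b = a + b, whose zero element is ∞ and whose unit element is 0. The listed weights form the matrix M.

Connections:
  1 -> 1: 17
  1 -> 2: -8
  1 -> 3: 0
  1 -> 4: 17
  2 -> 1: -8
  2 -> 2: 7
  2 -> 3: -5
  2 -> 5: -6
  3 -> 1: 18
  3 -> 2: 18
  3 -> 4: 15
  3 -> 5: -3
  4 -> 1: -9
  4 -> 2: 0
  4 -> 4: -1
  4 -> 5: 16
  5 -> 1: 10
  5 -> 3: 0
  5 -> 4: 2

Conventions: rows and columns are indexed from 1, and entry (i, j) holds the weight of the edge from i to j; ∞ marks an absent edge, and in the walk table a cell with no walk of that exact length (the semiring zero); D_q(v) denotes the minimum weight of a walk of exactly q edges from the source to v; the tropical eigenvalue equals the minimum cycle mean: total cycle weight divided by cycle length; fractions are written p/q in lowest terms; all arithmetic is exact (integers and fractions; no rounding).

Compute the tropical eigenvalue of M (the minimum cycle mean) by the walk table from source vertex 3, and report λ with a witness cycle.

q=0: [∞, ∞, 0, ∞, ∞]
q=1: [18, 18, ∞, 15, -3]
q=2: [6, 10, -3, -1, 12]
q=3: [-10, -2, 5, -2, -6]
q=4: [-11, -18, -10, -4, -8]
q=5: [-26, -19, -23, -6, -24]
Optimal cycle mean attained by: cycle 1->2->1, total (-8) + (-8), length 2.
Answer: λ = -8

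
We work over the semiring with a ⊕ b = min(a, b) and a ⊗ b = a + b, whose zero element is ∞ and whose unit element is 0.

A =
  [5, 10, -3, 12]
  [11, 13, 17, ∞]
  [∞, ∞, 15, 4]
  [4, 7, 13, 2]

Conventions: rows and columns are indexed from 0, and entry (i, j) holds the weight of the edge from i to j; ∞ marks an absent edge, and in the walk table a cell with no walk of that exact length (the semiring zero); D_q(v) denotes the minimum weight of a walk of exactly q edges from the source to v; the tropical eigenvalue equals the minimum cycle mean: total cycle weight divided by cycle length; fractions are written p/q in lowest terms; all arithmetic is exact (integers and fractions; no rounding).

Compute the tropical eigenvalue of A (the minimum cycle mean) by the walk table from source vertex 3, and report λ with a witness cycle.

q=0: [∞, ∞, ∞, 0]
q=1: [4, 7, 13, 2]
q=2: [6, 9, 1, 4]
q=3: [8, 11, 3, 5]
q=4: [9, 12, 5, 7]
Optimal cycle mean attained by: cycle 0->2->3->0, total (-3) + 4 + 4, length 3.
Answer: λ = 5/3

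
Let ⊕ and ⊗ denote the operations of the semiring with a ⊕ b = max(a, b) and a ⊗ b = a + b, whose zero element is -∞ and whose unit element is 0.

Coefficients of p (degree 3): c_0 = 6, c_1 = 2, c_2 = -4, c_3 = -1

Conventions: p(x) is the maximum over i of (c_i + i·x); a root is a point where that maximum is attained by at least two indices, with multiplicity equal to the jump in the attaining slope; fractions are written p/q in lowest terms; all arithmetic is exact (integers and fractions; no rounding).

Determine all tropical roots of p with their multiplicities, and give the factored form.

hull edge (i=0, c=6) to (i=3, c=-1): slope -7/3, span 3
Factored form: p(x) = -1 ⊗ (x ⊕ 7/3) ⊗ (x ⊕ 7/3) ⊗ (x ⊕ 7/3)
Answer: roots = 7/3 (mult 3)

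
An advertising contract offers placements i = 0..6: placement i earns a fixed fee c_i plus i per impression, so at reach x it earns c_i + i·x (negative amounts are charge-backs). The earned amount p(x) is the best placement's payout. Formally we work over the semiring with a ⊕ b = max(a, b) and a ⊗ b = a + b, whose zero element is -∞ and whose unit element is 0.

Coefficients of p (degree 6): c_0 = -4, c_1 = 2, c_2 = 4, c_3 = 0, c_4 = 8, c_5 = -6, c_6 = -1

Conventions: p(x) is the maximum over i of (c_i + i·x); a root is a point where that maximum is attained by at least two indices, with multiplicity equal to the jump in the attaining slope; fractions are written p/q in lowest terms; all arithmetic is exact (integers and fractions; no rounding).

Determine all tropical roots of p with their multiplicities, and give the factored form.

hull edge (i=0, c=-4) to (i=1, c=2): slope 6, span 1
hull edge (i=1, c=2) to (i=4, c=8): slope 2, span 3
hull edge (i=4, c=8) to (i=6, c=-1): slope -9/2, span 2
Factored form: p(x) = -1 ⊗ (x ⊕ (-6)) ⊗ (x ⊕ (-2)) ⊗ (x ⊕ (-2)) ⊗ (x ⊕ (-2)) ⊗ (x ⊕ 9/2) ⊗ (x ⊕ 9/2)
Answer: roots = -6 (mult 1), -2 (mult 3), 9/2 (mult 2)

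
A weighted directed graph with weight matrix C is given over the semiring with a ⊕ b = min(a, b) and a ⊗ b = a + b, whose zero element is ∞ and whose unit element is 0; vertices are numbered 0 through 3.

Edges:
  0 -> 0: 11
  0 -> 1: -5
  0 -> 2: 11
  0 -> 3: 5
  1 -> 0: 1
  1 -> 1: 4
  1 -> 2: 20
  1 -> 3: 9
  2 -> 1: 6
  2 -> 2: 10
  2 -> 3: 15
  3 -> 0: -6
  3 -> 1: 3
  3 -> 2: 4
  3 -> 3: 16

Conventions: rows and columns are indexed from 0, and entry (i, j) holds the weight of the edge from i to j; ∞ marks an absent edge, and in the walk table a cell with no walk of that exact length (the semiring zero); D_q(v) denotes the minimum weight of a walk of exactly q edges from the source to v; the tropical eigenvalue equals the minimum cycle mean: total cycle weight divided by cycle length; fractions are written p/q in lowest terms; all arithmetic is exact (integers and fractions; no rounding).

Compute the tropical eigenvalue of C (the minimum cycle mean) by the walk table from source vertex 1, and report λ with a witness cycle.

q=0: [∞, 0, ∞, ∞]
q=1: [1, 4, 20, 9]
q=2: [3, -4, 12, 6]
q=3: [-3, -2, 10, 5]
q=4: [-1, -8, 8, 2]
Optimal cycle mean attained by: cycle 0->1->0, total (-5) + 1, length 2.
Answer: λ = -2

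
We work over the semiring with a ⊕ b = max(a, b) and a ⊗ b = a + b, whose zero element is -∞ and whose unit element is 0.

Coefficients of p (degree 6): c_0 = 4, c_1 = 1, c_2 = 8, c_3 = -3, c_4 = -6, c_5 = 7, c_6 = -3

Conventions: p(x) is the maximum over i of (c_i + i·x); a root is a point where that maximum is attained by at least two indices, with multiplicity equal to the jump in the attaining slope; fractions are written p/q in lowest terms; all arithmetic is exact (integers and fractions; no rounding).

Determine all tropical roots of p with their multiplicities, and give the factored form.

hull edge (i=0, c=4) to (i=2, c=8): slope 2, span 2
hull edge (i=2, c=8) to (i=5, c=7): slope -1/3, span 3
hull edge (i=5, c=7) to (i=6, c=-3): slope -10, span 1
Factored form: p(x) = -3 ⊗ (x ⊕ (-2)) ⊗ (x ⊕ (-2)) ⊗ (x ⊕ 1/3) ⊗ (x ⊕ 1/3) ⊗ (x ⊕ 1/3) ⊗ (x ⊕ 10)
Answer: roots = -2 (mult 2), 1/3 (mult 3), 10 (mult 1)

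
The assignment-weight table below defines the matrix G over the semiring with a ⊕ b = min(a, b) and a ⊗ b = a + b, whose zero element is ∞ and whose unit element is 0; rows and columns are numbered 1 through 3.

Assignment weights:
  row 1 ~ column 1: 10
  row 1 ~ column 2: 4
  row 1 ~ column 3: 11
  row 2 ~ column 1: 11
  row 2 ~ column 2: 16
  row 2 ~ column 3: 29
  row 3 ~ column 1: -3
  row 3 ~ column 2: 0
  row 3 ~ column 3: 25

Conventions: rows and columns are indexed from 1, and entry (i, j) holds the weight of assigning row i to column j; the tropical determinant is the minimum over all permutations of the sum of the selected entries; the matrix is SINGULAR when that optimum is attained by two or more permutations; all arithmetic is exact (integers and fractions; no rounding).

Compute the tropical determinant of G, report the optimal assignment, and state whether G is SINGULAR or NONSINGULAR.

σ = (1, 2, 3): 10 + 16 + 25 = 51
σ = (1, 3, 2): 10 + 29 + 0 = 39
σ = (2, 1, 3): 4 + 11 + 25 = 40
σ = (2, 3, 1): 4 + 29 + (-3) = 30
σ = (3, 1, 2): 11 + 11 + 0 = 22
σ = (3, 2, 1): 11 + 16 + (-3) = 24
Optimal value attained by: σ = (3, 1, 2).
Answer: det⊕(G) = 22; verdict: NONSINGULAR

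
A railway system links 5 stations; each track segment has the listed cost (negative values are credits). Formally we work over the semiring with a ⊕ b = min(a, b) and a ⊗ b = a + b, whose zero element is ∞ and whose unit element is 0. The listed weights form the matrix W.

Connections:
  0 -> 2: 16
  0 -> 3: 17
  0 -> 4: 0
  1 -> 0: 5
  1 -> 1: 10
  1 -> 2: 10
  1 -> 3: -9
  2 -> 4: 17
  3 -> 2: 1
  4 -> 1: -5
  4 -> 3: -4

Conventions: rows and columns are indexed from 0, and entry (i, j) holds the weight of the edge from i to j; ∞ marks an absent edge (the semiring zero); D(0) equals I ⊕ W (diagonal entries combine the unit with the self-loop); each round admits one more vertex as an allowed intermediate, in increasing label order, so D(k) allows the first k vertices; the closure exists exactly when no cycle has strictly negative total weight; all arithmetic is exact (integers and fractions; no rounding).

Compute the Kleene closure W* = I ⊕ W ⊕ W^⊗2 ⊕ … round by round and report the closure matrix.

D(0):
  [0, ∞, 16, 17, 0]
  [5, 0, 10, -9, ∞]
  [∞, ∞, 0, ∞, 17]
  [∞, ∞, 1, 0, ∞]
  [∞, -5, ∞, -4, 0]
D(1):
  [0, ∞, 16, 17, 0]
  [5, 0, 10, -9, 5]
  [∞, ∞, 0, ∞, 17]
  [∞, ∞, 1, 0, ∞]
  [∞, -5, ∞, -4, 0]
D(2):
  [0, ∞, 16, 17, 0]
  [5, 0, 10, -9, 5]
  [∞, ∞, 0, ∞, 17]
  [∞, ∞, 1, 0, ∞]
  [0, -5, 5, -14, 0]
D(3):
  [0, ∞, 16, 17, 0]
  [5, 0, 10, -9, 5]
  [∞, ∞, 0, ∞, 17]
  [∞, ∞, 1, 0, 18]
  [0, -5, 5, -14, 0]
D(4):
  [0, ∞, 16, 17, 0]
  [5, 0, -8, -9, 5]
  [∞, ∞, 0, ∞, 17]
  [∞, ∞, 1, 0, 18]
  [0, -5, -13, -14, 0]
D(5):
  [0, -5, -13, -14, 0]
  [5, 0, -8, -9, 5]
  [17, 12, 0, 3, 17]
  [18, 13, 1, 0, 18]
  [0, -5, -13, -14, 0]
Answer: W* = [[0, -5, -13, -14, 0], [5, 0, -8, -9, 5], [17, 12, 0, 3, 17], [18, 13, 1, 0, 18], [0, -5, -13, -14, 0]]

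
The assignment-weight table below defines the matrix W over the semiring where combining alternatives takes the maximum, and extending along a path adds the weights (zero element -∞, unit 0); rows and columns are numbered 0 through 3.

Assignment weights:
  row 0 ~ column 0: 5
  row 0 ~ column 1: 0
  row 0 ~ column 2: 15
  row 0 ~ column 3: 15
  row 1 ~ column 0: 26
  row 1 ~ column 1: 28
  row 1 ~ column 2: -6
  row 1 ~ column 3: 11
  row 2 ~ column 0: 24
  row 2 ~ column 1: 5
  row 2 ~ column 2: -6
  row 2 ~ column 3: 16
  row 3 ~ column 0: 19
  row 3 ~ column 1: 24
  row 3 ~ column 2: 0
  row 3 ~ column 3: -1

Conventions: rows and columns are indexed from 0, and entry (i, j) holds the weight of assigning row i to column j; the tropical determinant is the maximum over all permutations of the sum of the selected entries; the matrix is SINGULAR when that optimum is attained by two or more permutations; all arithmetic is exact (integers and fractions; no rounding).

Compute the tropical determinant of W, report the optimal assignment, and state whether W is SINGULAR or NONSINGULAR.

σ = (0, 1, 2, 3): 5 + 28 + (-6) + (-1) = 26
σ = (0, 1, 3, 2): 5 + 28 + 16 + 0 = 49
σ = (0, 2, 1, 3): 5 + (-6) + 5 + (-1) = 3
σ = (0, 2, 3, 1): 5 + (-6) + 16 + 24 = 39
σ = (0, 3, 1, 2): 5 + 11 + 5 + 0 = 21
σ = (0, 3, 2, 1): 5 + 11 + (-6) + 24 = 34
σ = (1, 0, 2, 3): 0 + 26 + (-6) + (-1) = 19
σ = (1, 0, 3, 2): 0 + 26 + 16 + 0 = 42
σ = (1, 2, 0, 3): 0 + (-6) + 24 + (-1) = 17
σ = (1, 2, 3, 0): 0 + (-6) + 16 + 19 = 29
σ = (1, 3, 0, 2): 0 + 11 + 24 + 0 = 35
σ = (1, 3, 2, 0): 0 + 11 + (-6) + 19 = 24
σ = (2, 0, 1, 3): 15 + 26 + 5 + (-1) = 45
σ = (2, 0, 3, 1): 15 + 26 + 16 + 24 = 81
σ = (2, 1, 0, 3): 15 + 28 + 24 + (-1) = 66
σ = (2, 1, 3, 0): 15 + 28 + 16 + 19 = 78
σ = (2, 3, 0, 1): 15 + 11 + 24 + 24 = 74
σ = (2, 3, 1, 0): 15 + 11 + 5 + 19 = 50
σ = (3, 0, 1, 2): 15 + 26 + 5 + 0 = 46
σ = (3, 0, 2, 1): 15 + 26 + (-6) + 24 = 59
σ = (3, 1, 0, 2): 15 + 28 + 24 + 0 = 67
σ = (3, 1, 2, 0): 15 + 28 + (-6) + 19 = 56
σ = (3, 2, 0, 1): 15 + (-6) + 24 + 24 = 57
σ = (3, 2, 1, 0): 15 + (-6) + 5 + 19 = 33
Optimal value attained by: σ = (2, 0, 3, 1).
Answer: det⊕(W) = 81; verdict: NONSINGULAR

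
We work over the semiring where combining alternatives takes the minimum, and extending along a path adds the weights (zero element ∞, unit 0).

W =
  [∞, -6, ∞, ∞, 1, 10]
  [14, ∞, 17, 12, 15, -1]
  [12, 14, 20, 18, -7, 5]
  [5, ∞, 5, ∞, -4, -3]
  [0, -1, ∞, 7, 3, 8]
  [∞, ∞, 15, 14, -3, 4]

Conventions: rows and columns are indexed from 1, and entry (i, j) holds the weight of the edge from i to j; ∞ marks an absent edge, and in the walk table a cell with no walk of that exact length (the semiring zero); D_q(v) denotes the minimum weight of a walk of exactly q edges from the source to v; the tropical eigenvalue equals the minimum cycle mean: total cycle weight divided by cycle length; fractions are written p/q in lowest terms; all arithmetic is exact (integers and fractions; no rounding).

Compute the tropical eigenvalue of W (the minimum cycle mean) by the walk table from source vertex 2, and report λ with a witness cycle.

q=0: [∞, 0, ∞, ∞, ∞, ∞]
q=1: [14, ∞, 17, 12, 15, -1]
q=2: [15, 8, 14, 13, -4, 3]
q=3: [-4, -5, 18, 3, -1, 4]
q=4: [-1, -10, 8, 6, -3, -6]
q=5: [-3, -7, 7, 2, -9, -11]
q=6: [-9, -10, 4, -2, -14, -8]
Optimal cycle mean attained by: cycle 1->2->6->5->1, total (-6) + (-1) + (-3) + 0, length 4.
Answer: λ = -5/2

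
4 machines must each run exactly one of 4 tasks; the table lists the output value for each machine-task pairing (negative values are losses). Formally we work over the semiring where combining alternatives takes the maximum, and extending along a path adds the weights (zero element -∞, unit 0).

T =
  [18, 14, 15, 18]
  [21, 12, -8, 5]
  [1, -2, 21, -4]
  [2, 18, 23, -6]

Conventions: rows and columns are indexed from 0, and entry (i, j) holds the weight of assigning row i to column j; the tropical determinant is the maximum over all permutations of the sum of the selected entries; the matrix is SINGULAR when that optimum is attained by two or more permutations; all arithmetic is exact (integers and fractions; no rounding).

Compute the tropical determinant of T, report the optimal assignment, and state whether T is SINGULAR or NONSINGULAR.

σ = (0, 1, 2, 3): 18 + 12 + 21 + (-6) = 45
σ = (0, 1, 3, 2): 18 + 12 + (-4) + 23 = 49
σ = (0, 2, 1, 3): 18 + (-8) + (-2) + (-6) = 2
σ = (0, 2, 3, 1): 18 + (-8) + (-4) + 18 = 24
σ = (0, 3, 1, 2): 18 + 5 + (-2) + 23 = 44
σ = (0, 3, 2, 1): 18 + 5 + 21 + 18 = 62
σ = (1, 0, 2, 3): 14 + 21 + 21 + (-6) = 50
σ = (1, 0, 3, 2): 14 + 21 + (-4) + 23 = 54
σ = (1, 2, 0, 3): 14 + (-8) + 1 + (-6) = 1
σ = (1, 2, 3, 0): 14 + (-8) + (-4) + 2 = 4
σ = (1, 3, 0, 2): 14 + 5 + 1 + 23 = 43
σ = (1, 3, 2, 0): 14 + 5 + 21 + 2 = 42
σ = (2, 0, 1, 3): 15 + 21 + (-2) + (-6) = 28
σ = (2, 0, 3, 1): 15 + 21 + (-4) + 18 = 50
σ = (2, 1, 0, 3): 15 + 12 + 1 + (-6) = 22
σ = (2, 1, 3, 0): 15 + 12 + (-4) + 2 = 25
σ = (2, 3, 0, 1): 15 + 5 + 1 + 18 = 39
σ = (2, 3, 1, 0): 15 + 5 + (-2) + 2 = 20
σ = (3, 0, 1, 2): 18 + 21 + (-2) + 23 = 60
σ = (3, 0, 2, 1): 18 + 21 + 21 + 18 = 78
σ = (3, 1, 0, 2): 18 + 12 + 1 + 23 = 54
σ = (3, 1, 2, 0): 18 + 12 + 21 + 2 = 53
σ = (3, 2, 0, 1): 18 + (-8) + 1 + 18 = 29
σ = (3, 2, 1, 0): 18 + (-8) + (-2) + 2 = 10
Optimal value attained by: σ = (3, 0, 2, 1).
Answer: det⊕(T) = 78; verdict: NONSINGULAR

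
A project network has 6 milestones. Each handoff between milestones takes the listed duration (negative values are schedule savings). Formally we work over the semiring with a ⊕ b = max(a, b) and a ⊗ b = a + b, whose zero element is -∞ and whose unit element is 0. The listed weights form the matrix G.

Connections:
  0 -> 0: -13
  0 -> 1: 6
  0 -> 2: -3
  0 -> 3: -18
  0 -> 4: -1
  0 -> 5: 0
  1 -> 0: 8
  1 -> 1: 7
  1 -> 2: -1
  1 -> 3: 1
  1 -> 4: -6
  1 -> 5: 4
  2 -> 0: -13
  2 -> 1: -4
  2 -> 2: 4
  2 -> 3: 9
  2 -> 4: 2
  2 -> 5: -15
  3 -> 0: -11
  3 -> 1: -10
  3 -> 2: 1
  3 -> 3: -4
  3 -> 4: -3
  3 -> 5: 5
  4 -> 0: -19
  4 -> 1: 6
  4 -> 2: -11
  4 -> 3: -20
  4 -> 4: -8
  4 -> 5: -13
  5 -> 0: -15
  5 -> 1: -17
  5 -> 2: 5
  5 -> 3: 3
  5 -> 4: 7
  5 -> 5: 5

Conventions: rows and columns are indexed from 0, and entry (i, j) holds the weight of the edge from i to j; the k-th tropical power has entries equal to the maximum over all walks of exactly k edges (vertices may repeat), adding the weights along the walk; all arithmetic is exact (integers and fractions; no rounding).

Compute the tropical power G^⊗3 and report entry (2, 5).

G^⊗2:
  [14, 13, 5, 7, 7, 10]
  [15, 14, 9, 8, 11, 11]
  [4, 8, 10, 13, 6, 14]
  [-2, 3, 10, 10, 12, 10]
  [14, 13, 5, 7, 0, 10]
  [-8, 13, 10, 14, 12, 10]
G^⊗3:
  [21, 20, 15, 14, 17, 17]
  [22, 21, 16, 18, 18, 18]
  [16, 15, 19, 19, 21, 19]
  [11, 18, 15, 19, 17, 15]
  [21, 20, 15, 14, 17, 17]
  [21, 20, 15, 19, 17, 19]
Key observation: the optimum is the walk 2->3->5->5, with weight 9 + 5 + 5 = 19.
Optimal value attained by: walk 2->3->5->5.
Answer: (G^⊗3)[2][5] = 19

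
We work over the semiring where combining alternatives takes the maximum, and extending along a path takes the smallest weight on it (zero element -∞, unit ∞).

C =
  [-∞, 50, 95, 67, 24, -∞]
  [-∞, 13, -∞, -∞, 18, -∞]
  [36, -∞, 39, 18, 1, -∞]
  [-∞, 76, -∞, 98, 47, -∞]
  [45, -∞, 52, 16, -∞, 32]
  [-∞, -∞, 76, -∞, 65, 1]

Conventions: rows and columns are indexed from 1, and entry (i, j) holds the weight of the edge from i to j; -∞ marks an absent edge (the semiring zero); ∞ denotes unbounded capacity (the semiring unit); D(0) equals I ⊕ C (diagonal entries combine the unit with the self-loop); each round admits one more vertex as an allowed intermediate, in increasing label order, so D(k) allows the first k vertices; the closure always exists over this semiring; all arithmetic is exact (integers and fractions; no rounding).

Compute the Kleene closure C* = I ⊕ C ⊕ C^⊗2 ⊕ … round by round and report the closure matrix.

D(0):
  [∞, 50, 95, 67, 24, -∞]
  [-∞, ∞, -∞, -∞, 18, -∞]
  [36, -∞, ∞, 18, 1, -∞]
  [-∞, 76, -∞, ∞, 47, -∞]
  [45, -∞, 52, 16, ∞, 32]
  [-∞, -∞, 76, -∞, 65, ∞]
D(1):
  [∞, 50, 95, 67, 24, -∞]
  [-∞, ∞, -∞, -∞, 18, -∞]
  [36, 36, ∞, 36, 24, -∞]
  [-∞, 76, -∞, ∞, 47, -∞]
  [45, 45, 52, 45, ∞, 32]
  [-∞, -∞, 76, -∞, 65, ∞]
D(2):
  [∞, 50, 95, 67, 24, -∞]
  [-∞, ∞, -∞, -∞, 18, -∞]
  [36, 36, ∞, 36, 24, -∞]
  [-∞, 76, -∞, ∞, 47, -∞]
  [45, 45, 52, 45, ∞, 32]
  [-∞, -∞, 76, -∞, 65, ∞]
D(3):
  [∞, 50, 95, 67, 24, -∞]
  [-∞, ∞, -∞, -∞, 18, -∞]
  [36, 36, ∞, 36, 24, -∞]
  [-∞, 76, -∞, ∞, 47, -∞]
  [45, 45, 52, 45, ∞, 32]
  [36, 36, 76, 36, 65, ∞]
D(4):
  [∞, 67, 95, 67, 47, -∞]
  [-∞, ∞, -∞, -∞, 18, -∞]
  [36, 36, ∞, 36, 36, -∞]
  [-∞, 76, -∞, ∞, 47, -∞]
  [45, 45, 52, 45, ∞, 32]
  [36, 36, 76, 36, 65, ∞]
D(5):
  [∞, 67, 95, 67, 47, 32]
  [18, ∞, 18, 18, 18, 18]
  [36, 36, ∞, 36, 36, 32]
  [45, 76, 47, ∞, 47, 32]
  [45, 45, 52, 45, ∞, 32]
  [45, 45, 76, 45, 65, ∞]
D(6):
  [∞, 67, 95, 67, 47, 32]
  [18, ∞, 18, 18, 18, 18]
  [36, 36, ∞, 36, 36, 32]
  [45, 76, 47, ∞, 47, 32]
  [45, 45, 52, 45, ∞, 32]
  [45, 45, 76, 45, 65, ∞]
Answer: C* = [[∞, 67, 95, 67, 47, 32], [18, ∞, 18, 18, 18, 18], [36, 36, ∞, 36, 36, 32], [45, 76, 47, ∞, 47, 32], [45, 45, 52, 45, ∞, 32], [45, 45, 76, 45, 65, ∞]]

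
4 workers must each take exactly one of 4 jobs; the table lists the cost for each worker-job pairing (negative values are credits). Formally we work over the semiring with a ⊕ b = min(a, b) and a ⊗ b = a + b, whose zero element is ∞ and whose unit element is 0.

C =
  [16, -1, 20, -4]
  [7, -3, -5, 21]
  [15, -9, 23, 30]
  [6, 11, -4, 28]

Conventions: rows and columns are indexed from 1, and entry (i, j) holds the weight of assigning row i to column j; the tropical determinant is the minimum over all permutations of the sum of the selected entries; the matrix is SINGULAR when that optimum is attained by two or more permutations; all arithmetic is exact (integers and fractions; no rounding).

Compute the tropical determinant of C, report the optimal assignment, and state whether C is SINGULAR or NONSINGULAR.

σ = (1, 2, 3, 4): 16 + (-3) + 23 + 28 = 64
σ = (1, 2, 4, 3): 16 + (-3) + 30 + (-4) = 39
σ = (1, 3, 2, 4): 16 + (-5) + (-9) + 28 = 30
σ = (1, 3, 4, 2): 16 + (-5) + 30 + 11 = 52
σ = (1, 4, 2, 3): 16 + 21 + (-9) + (-4) = 24
σ = (1, 4, 3, 2): 16 + 21 + 23 + 11 = 71
σ = (2, 1, 3, 4): (-1) + 7 + 23 + 28 = 57
σ = (2, 1, 4, 3): (-1) + 7 + 30 + (-4) = 32
σ = (2, 3, 1, 4): (-1) + (-5) + 15 + 28 = 37
σ = (2, 3, 4, 1): (-1) + (-5) + 30 + 6 = 30
σ = (2, 4, 1, 3): (-1) + 21 + 15 + (-4) = 31
σ = (2, 4, 3, 1): (-1) + 21 + 23 + 6 = 49
σ = (3, 1, 2, 4): 20 + 7 + (-9) + 28 = 46
σ = (3, 1, 4, 2): 20 + 7 + 30 + 11 = 68
σ = (3, 2, 1, 4): 20 + (-3) + 15 + 28 = 60
σ = (3, 2, 4, 1): 20 + (-3) + 30 + 6 = 53
σ = (3, 4, 1, 2): 20 + 21 + 15 + 11 = 67
σ = (3, 4, 2, 1): 20 + 21 + (-9) + 6 = 38
σ = (4, 1, 2, 3): (-4) + 7 + (-9) + (-4) = -10
σ = (4, 1, 3, 2): (-4) + 7 + 23 + 11 = 37
σ = (4, 2, 1, 3): (-4) + (-3) + 15 + (-4) = 4
σ = (4, 2, 3, 1): (-4) + (-3) + 23 + 6 = 22
σ = (4, 3, 1, 2): (-4) + (-5) + 15 + 11 = 17
σ = (4, 3, 2, 1): (-4) + (-5) + (-9) + 6 = -12
Optimal value attained by: σ = (4, 3, 2, 1).
Answer: det⊕(C) = -12; verdict: NONSINGULAR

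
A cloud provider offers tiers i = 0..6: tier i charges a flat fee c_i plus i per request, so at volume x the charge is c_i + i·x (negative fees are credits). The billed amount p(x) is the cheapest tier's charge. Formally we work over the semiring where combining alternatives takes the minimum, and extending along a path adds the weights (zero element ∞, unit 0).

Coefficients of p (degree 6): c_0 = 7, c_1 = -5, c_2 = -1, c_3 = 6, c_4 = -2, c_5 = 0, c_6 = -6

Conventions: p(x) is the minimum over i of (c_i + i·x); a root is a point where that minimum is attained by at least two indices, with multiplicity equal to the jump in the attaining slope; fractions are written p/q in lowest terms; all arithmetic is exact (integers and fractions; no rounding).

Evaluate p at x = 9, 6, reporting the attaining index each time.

p(9) = min(7+0·9=7, -5+1·9=4, -1+2·9=17, 6+3·9=33, -2+4·9=34, 0+5·9=45, -6+6·9=48) = 4 (attained by i=1)
p(6) = min(7+0·6=7, -5+1·6=1, -1+2·6=11, 6+3·6=24, -2+4·6=22, 0+5·6=30, -6+6·6=30) = 1 (attained by i=1)
Answer: p(9) = 4; p(6) = 1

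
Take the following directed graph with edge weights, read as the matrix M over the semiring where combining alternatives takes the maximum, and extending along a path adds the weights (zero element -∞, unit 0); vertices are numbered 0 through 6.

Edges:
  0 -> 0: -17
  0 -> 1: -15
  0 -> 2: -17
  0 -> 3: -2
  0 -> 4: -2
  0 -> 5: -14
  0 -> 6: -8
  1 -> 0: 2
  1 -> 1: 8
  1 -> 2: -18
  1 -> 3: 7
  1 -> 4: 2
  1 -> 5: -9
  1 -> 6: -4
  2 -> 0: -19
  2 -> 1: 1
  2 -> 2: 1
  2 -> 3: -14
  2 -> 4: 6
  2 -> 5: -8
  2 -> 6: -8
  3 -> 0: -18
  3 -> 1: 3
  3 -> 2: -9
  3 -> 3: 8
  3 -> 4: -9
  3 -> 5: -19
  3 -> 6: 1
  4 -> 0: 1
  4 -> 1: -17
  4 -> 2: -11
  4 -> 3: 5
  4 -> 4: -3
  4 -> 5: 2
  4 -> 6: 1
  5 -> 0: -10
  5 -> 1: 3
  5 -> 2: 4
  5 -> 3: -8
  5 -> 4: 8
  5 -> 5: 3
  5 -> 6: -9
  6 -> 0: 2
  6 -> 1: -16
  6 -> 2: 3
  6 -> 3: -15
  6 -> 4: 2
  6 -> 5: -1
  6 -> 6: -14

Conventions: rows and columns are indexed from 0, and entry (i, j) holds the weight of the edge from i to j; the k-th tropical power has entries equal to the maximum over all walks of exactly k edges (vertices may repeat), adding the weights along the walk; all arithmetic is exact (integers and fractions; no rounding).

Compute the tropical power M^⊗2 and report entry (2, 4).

M^⊗2:
  [-1, 1, -5, 6, -5, 0, -1]
  [10, 16, -1, 15, 10, 4, 8]
  [7, 9, 2, 11, 7, 8, 7]
  [5, 11, 4, 16, 5, 0, 9]
  [3, 8, 6, 13, 10, 5, 6]
  [9, 11, 7, 13, 11, 10, 9]
  [3, 4, 4, 7, 9, 4, 3]
Key observation: the optimum is the walk 2->2->4, with weight 1 + 6 = 7.
Optimal value attained by: walk 2->2->4.
Answer: (M^⊗2)[2][4] = 7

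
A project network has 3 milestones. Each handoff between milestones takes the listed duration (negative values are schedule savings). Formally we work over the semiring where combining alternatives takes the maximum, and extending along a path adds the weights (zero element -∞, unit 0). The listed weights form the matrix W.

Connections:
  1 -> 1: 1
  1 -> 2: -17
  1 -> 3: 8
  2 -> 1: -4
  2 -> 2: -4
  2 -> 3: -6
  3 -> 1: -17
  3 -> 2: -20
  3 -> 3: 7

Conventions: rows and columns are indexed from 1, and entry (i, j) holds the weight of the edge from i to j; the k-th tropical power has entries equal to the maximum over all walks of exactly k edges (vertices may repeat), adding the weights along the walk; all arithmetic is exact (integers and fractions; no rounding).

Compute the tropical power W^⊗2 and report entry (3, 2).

W^⊗2:
  [2, -12, 15]
  [-3, -8, 4]
  [-10, -13, 14]
Key observation: the optimum is the walk 3->3->2, with weight 7 + (-20) = -13.
Optimal value attained by: walk 3->3->2.
Answer: (W^⊗2)[3][2] = -13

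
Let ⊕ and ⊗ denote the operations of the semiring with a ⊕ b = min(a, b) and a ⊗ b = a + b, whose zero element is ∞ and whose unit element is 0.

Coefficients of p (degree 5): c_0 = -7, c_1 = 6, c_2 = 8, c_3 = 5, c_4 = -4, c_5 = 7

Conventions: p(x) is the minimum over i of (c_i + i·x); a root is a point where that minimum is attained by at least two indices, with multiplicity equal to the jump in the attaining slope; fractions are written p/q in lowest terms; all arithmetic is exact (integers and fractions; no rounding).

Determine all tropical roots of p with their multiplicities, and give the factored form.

hull edge (i=0, c=-7) to (i=4, c=-4): slope 3/4, span 4
hull edge (i=4, c=-4) to (i=5, c=7): slope 11, span 1
Factored form: p(x) = 7 ⊗ (x ⊕ (-11)) ⊗ (x ⊕ (-3/4)) ⊗ (x ⊕ (-3/4)) ⊗ (x ⊕ (-3/4)) ⊗ (x ⊕ (-3/4))
Answer: roots = -11 (mult 1), -3/4 (mult 4)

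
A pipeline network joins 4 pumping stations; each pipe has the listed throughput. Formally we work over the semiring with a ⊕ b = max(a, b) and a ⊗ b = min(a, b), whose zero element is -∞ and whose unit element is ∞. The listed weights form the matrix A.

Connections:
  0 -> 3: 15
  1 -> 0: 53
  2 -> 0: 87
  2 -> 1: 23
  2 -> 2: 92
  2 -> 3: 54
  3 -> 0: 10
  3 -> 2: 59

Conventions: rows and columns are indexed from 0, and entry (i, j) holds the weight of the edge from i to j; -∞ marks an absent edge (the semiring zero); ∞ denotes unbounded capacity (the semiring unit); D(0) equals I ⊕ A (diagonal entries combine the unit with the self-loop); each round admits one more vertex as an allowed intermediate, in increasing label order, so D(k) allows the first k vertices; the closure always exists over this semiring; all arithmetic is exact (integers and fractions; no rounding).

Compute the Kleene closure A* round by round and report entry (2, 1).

D(0):
  [∞, -∞, -∞, 15]
  [53, ∞, -∞, -∞]
  [87, 23, ∞, 54]
  [10, -∞, 59, ∞]
D(1):
  [∞, -∞, -∞, 15]
  [53, ∞, -∞, 15]
  [87, 23, ∞, 54]
  [10, -∞, 59, ∞]
D(2):
  [∞, -∞, -∞, 15]
  [53, ∞, -∞, 15]
  [87, 23, ∞, 54]
  [10, -∞, 59, ∞]
D(3):
  [∞, -∞, -∞, 15]
  [53, ∞, -∞, 15]
  [87, 23, ∞, 54]
  [59, 23, 59, ∞]
D(4):
  [∞, 15, 15, 15]
  [53, ∞, 15, 15]
  [87, 23, ∞, 54]
  [59, 23, 59, ∞]
Answer: A*[2][1] = 23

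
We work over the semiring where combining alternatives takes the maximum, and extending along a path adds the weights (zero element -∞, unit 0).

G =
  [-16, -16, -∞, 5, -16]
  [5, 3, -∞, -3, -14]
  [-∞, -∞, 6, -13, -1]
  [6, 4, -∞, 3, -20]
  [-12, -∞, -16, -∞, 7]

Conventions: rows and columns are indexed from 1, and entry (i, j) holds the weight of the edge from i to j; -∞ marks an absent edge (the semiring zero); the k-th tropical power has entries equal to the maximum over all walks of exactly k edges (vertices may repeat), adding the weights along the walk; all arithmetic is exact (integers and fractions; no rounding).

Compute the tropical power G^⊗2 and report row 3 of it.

G^⊗2:
  [11, 9, -32, 8, -9]
  [8, 6, -30, 10, -7]
  [-7, -9, 12, -7, 6]
  [9, 7, -36, 11, -10]
  [-5, -28, -9, -7, 14]
Answer: row 3 of G^⊗2 = [-7, -9, 12, -7, 6]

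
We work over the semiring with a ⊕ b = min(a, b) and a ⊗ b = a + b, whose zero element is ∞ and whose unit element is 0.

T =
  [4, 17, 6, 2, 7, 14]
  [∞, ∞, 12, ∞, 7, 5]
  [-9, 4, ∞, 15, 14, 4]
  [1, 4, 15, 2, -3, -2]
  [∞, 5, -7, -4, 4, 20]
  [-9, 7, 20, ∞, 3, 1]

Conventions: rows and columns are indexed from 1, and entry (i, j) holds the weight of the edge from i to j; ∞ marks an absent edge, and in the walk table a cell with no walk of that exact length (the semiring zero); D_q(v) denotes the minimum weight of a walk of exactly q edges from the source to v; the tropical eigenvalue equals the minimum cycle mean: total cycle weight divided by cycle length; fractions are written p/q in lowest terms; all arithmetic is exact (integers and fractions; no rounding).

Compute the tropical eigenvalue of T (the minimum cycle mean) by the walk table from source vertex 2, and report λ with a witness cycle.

q=0: [∞, 0, ∞, ∞, ∞, ∞]
q=1: [∞, ∞, 12, ∞, 7, 5]
q=2: [-4, 12, 0, 3, 8, 6]
q=3: [-9, 4, 1, -2, 0, 1]
q=4: [-8, 2, -7, -7, -5, -4]
q=5: [-16, -3, -12, -9, -10, -9]
q=6: [-21, -8, -17, -14, -12, -11]
Optimal cycle mean attained by: cycle 1->4->5->3->1, total 2 + (-3) + (-7) + (-9), length 4.
Answer: λ = -17/4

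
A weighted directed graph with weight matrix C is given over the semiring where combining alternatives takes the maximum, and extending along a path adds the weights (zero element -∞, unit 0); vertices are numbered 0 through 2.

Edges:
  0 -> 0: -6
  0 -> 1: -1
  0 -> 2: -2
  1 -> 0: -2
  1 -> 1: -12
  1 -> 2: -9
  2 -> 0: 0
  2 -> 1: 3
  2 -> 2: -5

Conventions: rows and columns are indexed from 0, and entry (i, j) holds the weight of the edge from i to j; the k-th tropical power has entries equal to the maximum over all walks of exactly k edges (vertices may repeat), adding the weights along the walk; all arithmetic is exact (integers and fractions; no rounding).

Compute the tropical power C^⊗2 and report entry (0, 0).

C^⊗2:
  [-2, 1, -7]
  [-8, -3, -4]
  [1, -1, -2]
Key observation: the optimum is the walk 0->2->0, with weight (-2) + 0 = -2.
Optimal value attained by: walk 0->2->0.
Answer: (C^⊗2)[0][0] = -2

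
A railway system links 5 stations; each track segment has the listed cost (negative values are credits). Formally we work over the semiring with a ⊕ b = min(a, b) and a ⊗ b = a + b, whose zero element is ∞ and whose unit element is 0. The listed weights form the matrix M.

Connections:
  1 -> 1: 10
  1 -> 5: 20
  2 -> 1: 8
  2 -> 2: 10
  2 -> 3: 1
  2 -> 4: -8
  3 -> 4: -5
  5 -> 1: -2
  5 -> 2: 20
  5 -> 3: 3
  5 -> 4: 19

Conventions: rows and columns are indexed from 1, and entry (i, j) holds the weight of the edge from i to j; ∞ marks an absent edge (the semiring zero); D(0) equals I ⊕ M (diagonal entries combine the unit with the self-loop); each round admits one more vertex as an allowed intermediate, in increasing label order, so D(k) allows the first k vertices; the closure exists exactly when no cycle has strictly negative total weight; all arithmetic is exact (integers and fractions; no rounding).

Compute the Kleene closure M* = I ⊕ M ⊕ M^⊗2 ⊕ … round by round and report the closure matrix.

D(0):
  [0, ∞, ∞, ∞, 20]
  [8, 0, 1, -8, ∞]
  [∞, ∞, 0, -5, ∞]
  [∞, ∞, ∞, 0, ∞]
  [-2, 20, 3, 19, 0]
D(1):
  [0, ∞, ∞, ∞, 20]
  [8, 0, 1, -8, 28]
  [∞, ∞, 0, -5, ∞]
  [∞, ∞, ∞, 0, ∞]
  [-2, 20, 3, 19, 0]
D(2):
  [0, ∞, ∞, ∞, 20]
  [8, 0, 1, -8, 28]
  [∞, ∞, 0, -5, ∞]
  [∞, ∞, ∞, 0, ∞]
  [-2, 20, 3, 12, 0]
D(3):
  [0, ∞, ∞, ∞, 20]
  [8, 0, 1, -8, 28]
  [∞, ∞, 0, -5, ∞]
  [∞, ∞, ∞, 0, ∞]
  [-2, 20, 3, -2, 0]
D(4):
  [0, ∞, ∞, ∞, 20]
  [8, 0, 1, -8, 28]
  [∞, ∞, 0, -5, ∞]
  [∞, ∞, ∞, 0, ∞]
  [-2, 20, 3, -2, 0]
D(5):
  [0, 40, 23, 18, 20]
  [8, 0, 1, -8, 28]
  [∞, ∞, 0, -5, ∞]
  [∞, ∞, ∞, 0, ∞]
  [-2, 20, 3, -2, 0]
Answer: M* = [[0, 40, 23, 18, 20], [8, 0, 1, -8, 28], [∞, ∞, 0, -5, ∞], [∞, ∞, ∞, 0, ∞], [-2, 20, 3, -2, 0]]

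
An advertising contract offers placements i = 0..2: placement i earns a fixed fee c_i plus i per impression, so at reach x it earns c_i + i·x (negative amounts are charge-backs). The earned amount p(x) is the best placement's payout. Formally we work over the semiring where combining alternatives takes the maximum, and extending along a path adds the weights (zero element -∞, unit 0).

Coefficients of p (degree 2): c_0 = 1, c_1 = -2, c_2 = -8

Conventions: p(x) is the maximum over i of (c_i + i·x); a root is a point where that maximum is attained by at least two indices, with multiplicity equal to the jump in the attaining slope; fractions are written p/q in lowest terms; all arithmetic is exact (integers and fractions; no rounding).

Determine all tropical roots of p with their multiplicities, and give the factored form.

hull edge (i=0, c=1) to (i=1, c=-2): slope -3, span 1
hull edge (i=1, c=-2) to (i=2, c=-8): slope -6, span 1
Factored form: p(x) = -8 ⊗ (x ⊕ 3) ⊗ (x ⊕ 6)
Answer: roots = 3 (mult 1), 6 (mult 1)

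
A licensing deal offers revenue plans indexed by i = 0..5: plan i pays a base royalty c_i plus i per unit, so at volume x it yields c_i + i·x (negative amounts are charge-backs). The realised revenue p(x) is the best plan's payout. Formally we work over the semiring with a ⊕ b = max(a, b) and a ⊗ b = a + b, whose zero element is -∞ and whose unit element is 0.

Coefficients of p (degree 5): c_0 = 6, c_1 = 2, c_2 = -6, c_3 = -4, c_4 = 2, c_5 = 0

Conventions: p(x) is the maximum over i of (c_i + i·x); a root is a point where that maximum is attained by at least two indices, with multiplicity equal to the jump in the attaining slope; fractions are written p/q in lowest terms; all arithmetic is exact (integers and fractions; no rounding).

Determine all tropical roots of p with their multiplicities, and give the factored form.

hull edge (i=0, c=6) to (i=4, c=2): slope -1, span 4
hull edge (i=4, c=2) to (i=5, c=0): slope -2, span 1
Factored form: p(x) = 0 ⊗ (x ⊕ 1) ⊗ (x ⊕ 1) ⊗ (x ⊕ 1) ⊗ (x ⊕ 1) ⊗ (x ⊕ 2)
Answer: roots = 1 (mult 4), 2 (mult 1)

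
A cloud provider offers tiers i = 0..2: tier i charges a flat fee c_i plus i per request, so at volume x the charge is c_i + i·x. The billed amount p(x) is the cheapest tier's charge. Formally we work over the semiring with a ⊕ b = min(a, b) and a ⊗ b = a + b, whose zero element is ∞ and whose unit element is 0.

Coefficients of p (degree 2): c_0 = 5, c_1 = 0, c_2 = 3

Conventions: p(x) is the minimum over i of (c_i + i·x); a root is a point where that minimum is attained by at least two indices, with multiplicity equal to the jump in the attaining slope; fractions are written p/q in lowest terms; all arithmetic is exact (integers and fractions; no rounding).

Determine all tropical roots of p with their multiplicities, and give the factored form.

hull edge (i=0, c=5) to (i=1, c=0): slope -5, span 1
hull edge (i=1, c=0) to (i=2, c=3): slope 3, span 1
Factored form: p(x) = 3 ⊗ (x ⊕ (-3)) ⊗ (x ⊕ 5)
Answer: roots = -3 (mult 1), 5 (mult 1)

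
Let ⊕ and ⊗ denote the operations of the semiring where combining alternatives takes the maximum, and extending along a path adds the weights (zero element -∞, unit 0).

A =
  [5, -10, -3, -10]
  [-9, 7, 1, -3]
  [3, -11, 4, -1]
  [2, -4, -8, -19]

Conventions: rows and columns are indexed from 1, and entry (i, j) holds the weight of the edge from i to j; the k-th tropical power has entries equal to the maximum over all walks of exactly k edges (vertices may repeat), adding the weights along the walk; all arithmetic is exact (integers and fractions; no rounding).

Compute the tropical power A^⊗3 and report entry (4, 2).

A^⊗2:
  [10, -3, 2, -4]
  [4, 14, 8, 4]
  [8, -4, 8, 3]
  [7, 3, -1, -7]
A^⊗3:
  [15, 4, 7, 1]
  [11, 21, 15, 11]
  [13, 3, 12, 7]
  [12, 10, 4, 0]
Key observation: the optimum is the walk 4->2->2->2, with weight (-4) + 7 + 7 = 10.
Optimal value attained by: walk 4->2->2->2.
Answer: (A^⊗3)[4][2] = 10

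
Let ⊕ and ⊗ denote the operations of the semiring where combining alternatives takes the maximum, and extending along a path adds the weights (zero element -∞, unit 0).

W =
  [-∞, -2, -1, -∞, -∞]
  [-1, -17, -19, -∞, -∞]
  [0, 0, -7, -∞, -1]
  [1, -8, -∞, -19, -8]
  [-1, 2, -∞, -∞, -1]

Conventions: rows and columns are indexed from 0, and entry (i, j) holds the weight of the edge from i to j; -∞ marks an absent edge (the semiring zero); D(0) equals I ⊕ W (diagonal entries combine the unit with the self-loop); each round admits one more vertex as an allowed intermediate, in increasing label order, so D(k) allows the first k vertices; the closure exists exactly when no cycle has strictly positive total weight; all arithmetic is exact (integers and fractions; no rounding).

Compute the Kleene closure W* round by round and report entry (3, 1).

D(0):
  [0, -2, -1, -∞, -∞]
  [-1, 0, -19, -∞, -∞]
  [0, 0, 0, -∞, -1]
  [1, -8, -∞, 0, -8]
  [-1, 2, -∞, -∞, 0]
D(1):
  [0, -2, -1, -∞, -∞]
  [-1, 0, -2, -∞, -∞]
  [0, 0, 0, -∞, -1]
  [1, -1, 0, 0, -8]
  [-1, 2, -2, -∞, 0]
D(2):
  [0, -2, -1, -∞, -∞]
  [-1, 0, -2, -∞, -∞]
  [0, 0, 0, -∞, -1]
  [1, -1, 0, 0, -8]
  [1, 2, 0, -∞, 0]
D(3):
  [0, -1, -1, -∞, -2]
  [-1, 0, -2, -∞, -3]
  [0, 0, 0, -∞, -1]
  [1, 0, 0, 0, -1]
  [1, 2, 0, -∞, 0]
D(4):
  [0, -1, -1, -∞, -2]
  [-1, 0, -2, -∞, -3]
  [0, 0, 0, -∞, -1]
  [1, 0, 0, 0, -1]
  [1, 2, 0, -∞, 0]
D(5):
  [0, 0, -1, -∞, -2]
  [-1, 0, -2, -∞, -3]
  [0, 1, 0, -∞, -1]
  [1, 1, 0, 0, -1]
  [1, 2, 0, -∞, 0]
Answer: W*[3][1] = 1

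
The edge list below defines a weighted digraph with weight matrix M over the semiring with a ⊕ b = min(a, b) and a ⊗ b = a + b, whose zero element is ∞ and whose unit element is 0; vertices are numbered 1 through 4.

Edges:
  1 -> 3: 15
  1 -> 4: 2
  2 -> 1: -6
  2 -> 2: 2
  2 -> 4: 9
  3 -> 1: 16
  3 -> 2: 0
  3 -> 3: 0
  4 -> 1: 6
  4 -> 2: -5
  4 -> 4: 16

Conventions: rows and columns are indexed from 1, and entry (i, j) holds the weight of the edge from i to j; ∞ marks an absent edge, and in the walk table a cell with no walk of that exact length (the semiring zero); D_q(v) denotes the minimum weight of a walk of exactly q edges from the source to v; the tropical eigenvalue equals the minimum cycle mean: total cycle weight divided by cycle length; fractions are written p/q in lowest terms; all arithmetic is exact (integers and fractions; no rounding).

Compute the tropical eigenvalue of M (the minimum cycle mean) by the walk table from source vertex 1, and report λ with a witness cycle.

q=0: [0, ∞, ∞, ∞]
q=1: [∞, ∞, 15, 2]
q=2: [8, -3, 15, 18]
q=3: [-9, -1, 15, 6]
q=4: [-7, 1, 6, -7]
Optimal cycle mean attained by: cycle 1->4->2->1, total 2 + (-5) + (-6), length 3.
Answer: λ = -3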